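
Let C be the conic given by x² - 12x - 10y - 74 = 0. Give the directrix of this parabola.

y = -27/2

Only x is squared. Complete the square in x: (x - 6)² = 10(y + 11).
Vertex (6, -11); 4p = 10 so p = 5/2. Opens up.
Directrix is the horizontal line y = k − p = -11 − (5/2) = -27/2.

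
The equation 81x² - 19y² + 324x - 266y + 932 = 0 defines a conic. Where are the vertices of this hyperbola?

81(x² + 4x) -19(y² + 14y) = -932
Complete the square: 81(x + 2)² -19(y + 7)² = -932 + 324 - 931 = -1539
Divide by -1539: (y + 7)²/81 - (x + 2)²/19 = 1
Hyperbola, center (-2, -7), transverse axis vertical; a² = 81, b² = 19.
a = 9. Vertices at (h, k ± a).

(-2, -16) and (-2, 2)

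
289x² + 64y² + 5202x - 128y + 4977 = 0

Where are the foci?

Rearranging, 289(x² + 18x) + 64(y² - 2y) = -4977.
Complete the square: 289(x + 9)² + 64(y - 1)² = -4977 + 23409 + 64 = 18496
Divide through by 18496 to get (x + 9)²/64 + (y - 1)²/289 = 1.
Ellipse, center (-9, 1), major axis vertical; a² = 289, b² = 64.
c² = a² - b² = 289 - 64 = 225, so c = 15.
Foci lie on the vertical axis through the center: (h, k ± c).

(-9, -14) and (-9, 16)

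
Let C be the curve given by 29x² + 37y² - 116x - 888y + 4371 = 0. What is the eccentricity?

e = 2√74/37

Group the x- and y-terms: 29(x² - 4x) + 37(y² - 24y) = -4371
29(x - 2)² + 37(y - 12)² = -4371 + 116 + 5328 = 1073
Dividing both sides by 1073: (x - 2)²/37 + (y - 12)²/29 = 1
Ellipse, center (2, 12), major axis horizontal; a² = 37, b² = 29.
c² = a² - b² = 8, so c = 2√2.
e = c/a = 2√2/√37 = 2√74/37.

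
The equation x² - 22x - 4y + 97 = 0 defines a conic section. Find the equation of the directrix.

y = -7

Only x is squared. Complete the square in x: (x - 11)² = 4(y + 6).
Vertex (11, -6); 4p = 4 so p = 1. Opens up.
Directrix is the horizontal line y = k − p = -6 − (1) = -7.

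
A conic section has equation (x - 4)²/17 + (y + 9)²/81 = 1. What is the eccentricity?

Center (4, -9). The larger denominator 81 sits under the y-term, so the major axis is vertical; a² = 81, b² = 17.
c² = a² - b² = 64, so c = 8.
e = c/a = 8/9.

e = 8/9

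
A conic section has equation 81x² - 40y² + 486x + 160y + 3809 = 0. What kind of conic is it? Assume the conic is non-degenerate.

hyperbola

No xy term. Coefficients of x² and y² are A = 81, C = -40.
A and C have opposite signs ⇒ hyperbola.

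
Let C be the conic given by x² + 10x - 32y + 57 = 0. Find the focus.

Only x is squared. Complete the square in x: (x + 5)² = 32(y - 1).
Vertex (-5, 1); 4p = 32 so p = 8. Opens up.
Focus is p units from the vertex along the axis: (h, k + p).

(-5, 9)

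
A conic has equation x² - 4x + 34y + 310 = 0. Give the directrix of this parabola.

Only x is squared. Complete the square in x: (x - 2)² = -34(y + 9).
Vertex (2, -9); 4p = -34 so p = -17/2. Opens down.
Directrix is the horizontal line y = k − p = -9 − (-17/2) = -1/2.

y = -1/2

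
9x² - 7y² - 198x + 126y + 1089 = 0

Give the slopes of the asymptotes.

3√7/7 and -3√7/7

Group the x- and y-terms: 9(x² - 22x) -7(y² - 18y) = -1089
Complete the square: 9(x - 11)² -7(y - 9)² = -1089 + 1089 - 567 = -567
Divide through by -567 to get (y - 9)²/81 - (x - 11)²/63 = 1.
Hyperbola, center (11, 9), transverse axis vertical; a² = 81, b² = 63.
For a vertical hyperbola the asymptotes have slope ±a/b.
Here that is ±9/3√7 = ±3√7/7.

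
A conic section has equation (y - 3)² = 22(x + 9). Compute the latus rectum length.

22

Vertex (-9, 3); 4p = 22 so p = 11/2. Opens right.
Latus rectum length = |4p| = 22.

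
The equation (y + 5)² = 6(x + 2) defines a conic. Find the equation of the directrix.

x = -7/2

Vertex (-2, -5); 4p = 6 so p = 3/2. Opens right.
Directrix is the vertical line x = h − p = -2 − (3/2) = -7/2.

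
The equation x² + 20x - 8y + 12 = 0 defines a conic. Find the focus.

(-10, -9)

Only x is squared. Complete the square in x: (x + 10)² = 8(y + 11).
Vertex (-10, -11); 4p = 8 so p = 2. Opens up.
Focus is p units from the vertex along the axis: (h, k + p).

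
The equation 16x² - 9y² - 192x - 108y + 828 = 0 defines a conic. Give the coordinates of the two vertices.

Rearranging, 16(x² - 12x) -9(y² + 12y) = -828.
Complete the square in x and y: 16(x - 6)² -9(y + 6)² = -828 + 576 - 324 = -576
Divide by -576: (y + 6)²/64 - (x - 6)²/36 = 1
Hyperbola, center (6, -6), transverse axis vertical; a² = 64, b² = 36.
a = 8. Vertices at (h, k ± a).

(6, -14) and (6, 2)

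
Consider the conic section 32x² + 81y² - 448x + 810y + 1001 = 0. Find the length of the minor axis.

Rearranging, 32(x² - 14x) + 81(y² + 10y) = -1001.
Complete the square in x and y: 32(x - 7)² + 81(y + 5)² = -1001 + 1568 + 2025 = 2592
Divide through by 2592 to get (x - 7)²/81 + (y + 5)²/32 = 1.
Ellipse, center (7, -5), major axis horizontal; a² = 81, b² = 32.
b² = 32 so b = 4√2; the minor axis has length 2b = 8√2.

8√2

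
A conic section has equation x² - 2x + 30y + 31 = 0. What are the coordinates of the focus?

Only x is squared. Complete the square in x: (x - 1)² = -30(y + 1).
Vertex (1, -1); 4p = -30 so p = -15/2. Opens down.
Focus is p units from the vertex along the axis: (h, k + p).

(1, -17/2)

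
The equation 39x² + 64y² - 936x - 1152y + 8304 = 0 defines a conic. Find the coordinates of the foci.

(7, 9) and (17, 9)

Rearranging, 39(x² - 24x) + 64(y² - 18y) = -8304.
Completing the square gives 39(x - 12)² + 64(y - 9)² = -8304 + 5616 + 5184 = 2496.
Divide by 2496: (x - 12)²/64 + (y - 9)²/39 = 1
Ellipse, center (12, 9), major axis horizontal; a² = 64, b² = 39.
c² = a² - b² = 64 - 39 = 25, so c = 5.
Foci lie on the horizontal axis through the center: (h ± c, k).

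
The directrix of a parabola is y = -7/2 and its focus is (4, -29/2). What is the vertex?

The vertex is the midpoint between the focus and the directrix along the axis of symmetry.
Axis is vertical (directrix is horizontal). Vertex y-coordinate = (-29/2 + (-7/2))/2 = -9; x-coordinate = 4.

(4, -9)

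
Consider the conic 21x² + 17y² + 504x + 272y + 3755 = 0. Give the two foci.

(-12, -10) and (-12, -6)

Collect terms: 21(x² + 24x) + 17(y² + 16y) = -3755
Complete the square in x and y: 21(x + 12)² + 17(y + 8)² = -3755 + 3024 + 1088 = 357
Dividing both sides by 357: (x + 12)²/17 + (y + 8)²/21 = 1
Ellipse, center (-12, -8), major axis vertical; a² = 21, b² = 17.
c² = a² - b² = 21 - 17 = 4, so c = 2.
Foci lie on the vertical axis through the center: (h, k ± c).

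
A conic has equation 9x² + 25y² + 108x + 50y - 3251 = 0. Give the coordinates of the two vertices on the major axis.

(-26, -1) and (14, -1)

9(x² + 12x) + 25(y² + 2y) = 3251
Complete the square in x and y: 9(x + 6)² + 25(y + 1)² = 3251 + 324 + 25 = 3600
Divide by 3600: (x + 6)²/400 + (y + 1)²/144 = 1
Ellipse, center (-6, -1), major axis horizontal; a² = 400, b² = 144.
a = 20. Vertices at (h ± a, k).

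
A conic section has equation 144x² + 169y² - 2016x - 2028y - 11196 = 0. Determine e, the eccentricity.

Collect terms: 144(x² - 14x) + 169(y² - 12y) = 11196
Completing the square gives 144(x - 7)² + 169(y - 6)² = 11196 + 7056 + 6084 = 24336.
Divide by 24336: (x - 7)²/169 + (y - 6)²/144 = 1
Ellipse, center (7, 6), major axis horizontal; a² = 169, b² = 144.
c² = a² - b² = 25, so c = 5.
e = c/a = 5/13.

e = 5/13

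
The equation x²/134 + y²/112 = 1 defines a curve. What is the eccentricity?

Center (0, 0). The larger denominator 134 sits under the x-term, so the major axis is horizontal; a² = 134, b² = 112.
c² = a² - b² = 22, so c = √22.
e = c/a = √22/√134 = √737/67.

e = √737/67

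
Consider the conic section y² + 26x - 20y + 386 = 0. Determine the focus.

Only y is squared. Complete the square in y: (y - 10)² = -26(x + 11).
Vertex (-11, 10); 4p = -26 so p = -13/2. Opens left.
Focus is p units from the vertex along the axis: (h + p, k).

(-35/2, 10)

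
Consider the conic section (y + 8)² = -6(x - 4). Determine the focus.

Vertex (4, -8); 4p = -6 so p = -3/2. Opens left.
Focus is p units from the vertex along the axis: (h + p, k).

(5/2, -8)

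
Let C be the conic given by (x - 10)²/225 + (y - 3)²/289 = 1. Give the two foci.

Center (10, 3). The larger denominator 289 sits under the y-term, so the major axis is vertical; a² = 289, b² = 225.
c² = a² - b² = 289 - 225 = 64, so c = 8.
Foci lie on the vertical axis through the center: (h, k ± c).

(10, -5) and (10, 11)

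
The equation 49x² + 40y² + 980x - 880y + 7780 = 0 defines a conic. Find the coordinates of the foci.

(-10, 8) and (-10, 14)

Collect terms: 49(x² + 20x) + 40(y² - 22y) = -7780
Completing the square gives 49(x + 10)² + 40(y - 11)² = -7780 + 4900 + 4840 = 1960.
Divide through by 1960 to get (x + 10)²/40 + (y - 11)²/49 = 1.
Ellipse, center (-10, 11), major axis vertical; a² = 49, b² = 40.
c² = a² - b² = 49 - 40 = 9, so c = 3.
Foci lie on the vertical axis through the center: (h, k ± c).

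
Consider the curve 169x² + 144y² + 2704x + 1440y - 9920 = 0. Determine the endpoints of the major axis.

169(x² + 16x) + 144(y² + 10y) = 9920
Completing the square gives 169(x + 8)² + 144(y + 5)² = 9920 + 10816 + 3600 = 24336.
Dividing both sides by 24336: (x + 8)²/144 + (y + 5)²/169 = 1
Ellipse, center (-8, -5), major axis vertical; a² = 169, b² = 144.
a = 13. Vertices at (h, k ± a).

(-8, -18) and (-8, 8)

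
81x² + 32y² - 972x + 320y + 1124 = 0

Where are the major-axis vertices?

(6, -14) and (6, 4)

Rearranging, 81(x² - 12x) + 32(y² + 10y) = -1124.
Completing the square gives 81(x - 6)² + 32(y + 5)² = -1124 + 2916 + 800 = 2592.
Divide through by 2592 to get (x - 6)²/32 + (y + 5)²/81 = 1.
Ellipse, center (6, -5), major axis vertical; a² = 81, b² = 32.
a = 9. Vertices at (h, k ± a).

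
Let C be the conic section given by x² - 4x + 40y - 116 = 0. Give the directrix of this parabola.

y = 13

Only x is squared. Complete the square in x: (x - 2)² = -40(y - 3).
Vertex (2, 3); 4p = -40 so p = -10. Opens down.
Directrix is the horizontal line y = k − p = 3 − (-10) = 13.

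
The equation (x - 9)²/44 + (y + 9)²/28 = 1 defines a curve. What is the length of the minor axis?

4√7

Center (9, -9). The larger denominator 44 sits under the x-term, so the major axis is horizontal; a² = 44, b² = 28.
b² = 28 so b = 2√7; the minor axis has length 2b = 4√7.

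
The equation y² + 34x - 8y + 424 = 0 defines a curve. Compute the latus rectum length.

Only y is squared. Complete the square in y: (y - 4)² = -34(x + 12).
Vertex (-12, 4); 4p = -34 so p = -17/2. Opens left.
Latus rectum length = |4p| = 34.

34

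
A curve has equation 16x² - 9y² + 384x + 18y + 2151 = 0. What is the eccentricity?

Group the x- and y-terms: 16(x² + 24x) -9(y² - 2y) = -2151
Completing the square gives 16(x + 12)² -9(y - 1)² = -2151 + 2304 - 9 = 144.
Divide through by 144 to get (x + 12)²/9 - (y - 1)²/16 = 1.
Hyperbola, center (-12, 1), transverse axis horizontal; a² = 9, b² = 16.
c² = a² + b² = 25, so c = 5.
e = c/a = 5/3.

e = 5/3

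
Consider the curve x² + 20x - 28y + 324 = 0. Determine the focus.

Only x is squared. Complete the square in x: (x + 10)² = 28(y - 8).
Vertex (-10, 8); 4p = 28 so p = 7. Opens up.
Focus is p units from the vertex along the axis: (h, k + p).

(-10, 15)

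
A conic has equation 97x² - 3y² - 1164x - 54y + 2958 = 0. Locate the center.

Collect terms: 97(x² - 12x) -3(y² + 18y) = -2958
Complete the square: 97(x - 6)² -3(y + 9)² = -2958 + 3492 - 243 = 291
Dividing both sides by 291: (x - 6)²/3 - (y + 9)²/97 = 1
Hyperbola with center (6, -9).

(6, -9)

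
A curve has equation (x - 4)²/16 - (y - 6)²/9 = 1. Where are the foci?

(-1, 6) and (9, 6)

Center (4, 6). The positive term is the x-term, so the transverse axis is horizontal; a² = 16, b² = 9.
c² = a² + b² = 16 + 9 = 25, so c = 5.
Foci lie on the horizontal axis through the center: (h ± c, k).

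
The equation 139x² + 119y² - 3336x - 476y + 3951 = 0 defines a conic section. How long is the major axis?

2√139

139(x² - 24x) + 119(y² - 4y) = -3951
Complete the square in x and y: 139(x - 12)² + 119(y - 2)² = -3951 + 20016 + 476 = 16541
Dividing both sides by 16541: (x - 12)²/119 + (y - 2)²/139 = 1
Ellipse, center (12, 2), major axis vertical; a² = 139, b² = 119.
a² = 139 so a = √139; the major axis has length 2a = 2√139.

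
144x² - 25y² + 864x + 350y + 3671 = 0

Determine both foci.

144(x² + 6x) -25(y² - 14y) = -3671
Completing the square gives 144(x + 3)² -25(y - 7)² = -3671 + 1296 - 1225 = -3600.
Divide by -3600: (y - 7)²/144 - (x + 3)²/25 = 1
Hyperbola, center (-3, 7), transverse axis vertical; a² = 144, b² = 25.
c² = a² + b² = 144 + 25 = 169, so c = 13.
Foci lie on the vertical axis through the center: (h, k ± c).

(-3, -6) and (-3, 20)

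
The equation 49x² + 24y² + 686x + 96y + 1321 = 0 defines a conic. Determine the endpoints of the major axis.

(-7, -9) and (-7, 5)

49(x² + 14x) + 24(y² + 4y) = -1321
Complete the square in x and y: 49(x + 7)² + 24(y + 2)² = -1321 + 2401 + 96 = 1176
Divide through by 1176 to get (x + 7)²/24 + (y + 2)²/49 = 1.
Ellipse, center (-7, -2), major axis vertical; a² = 49, b² = 24.
a = 7. Vertices at (h, k ± a).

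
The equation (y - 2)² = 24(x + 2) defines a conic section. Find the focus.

Vertex (-2, 2); 4p = 24 so p = 6. Opens right.
Focus is p units from the vertex along the axis: (h + p, k).

(4, 2)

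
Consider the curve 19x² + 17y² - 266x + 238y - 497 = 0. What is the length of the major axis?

19(x² - 14x) + 17(y² + 14y) = 497
Completing the square gives 19(x - 7)² + 17(y + 7)² = 497 + 931 + 833 = 2261.
Divide by 2261: (x - 7)²/119 + (y + 7)²/133 = 1
Ellipse, center (7, -7), major axis vertical; a² = 133, b² = 119.
a² = 133 so a = √133; the major axis has length 2a = 2√133.

2√133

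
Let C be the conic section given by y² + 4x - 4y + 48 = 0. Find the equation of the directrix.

Only y is squared. Complete the square in y: (y - 2)² = -4(x + 11).
Vertex (-11, 2); 4p = -4 so p = -1. Opens left.
Directrix is the vertical line x = h − p = -11 − (-1) = -10.

x = -10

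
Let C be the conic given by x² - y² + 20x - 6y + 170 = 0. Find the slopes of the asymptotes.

1 and -1

Group: (x² + 20x) -(y² + 6y) = -170
Completing the square gives (x + 10)² -(y + 3)² = -170 + 100 - 9 = -79.
Divide by -79: (y + 3)²/79 - (x + 10)²/79 = 1
Hyperbola, center (-10, -3), transverse axis vertical; a² = 79, b² = 79.
For a vertical hyperbola the asymptotes have slope ±a/b.
Here that is ±√79/√79 = ±1.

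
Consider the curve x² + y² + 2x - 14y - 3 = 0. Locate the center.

Rearranging, (x² + 2x) + (y² - 14y) = 3.
Complete the square in x and y: (x + 1)² + (y - 7)² = 3 + 1 + 49 = 53
So (x + 1)² + (y - 7)² = 53.
Circle centered at (-1, 7) with r² = 53.

(-1, 7)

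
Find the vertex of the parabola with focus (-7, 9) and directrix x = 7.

(0, 9)

The vertex is the midpoint between the focus and the directrix along the axis of symmetry.
Axis is horizontal (directrix is vertical). Vertex x-coordinate = (-7 + 7)/2 = 0; y-coordinate = 9.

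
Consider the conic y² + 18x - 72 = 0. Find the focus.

Only y is squared. Complete the square in y: y² = -18(x - 4).
Vertex (4, 0); 4p = -18 so p = -9/2. Opens left.
Focus is p units from the vertex along the axis: (h + p, k).

(-1/2, 0)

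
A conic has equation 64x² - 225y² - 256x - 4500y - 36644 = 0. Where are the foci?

(-15, -10) and (19, -10)

Group: 64(x² - 4x) -225(y² + 20y) = 36644
64(x - 2)² -225(y + 10)² = 36644 + 256 - 22500 = 14400
Divide by 14400: (x - 2)²/225 - (y + 10)²/64 = 1
Hyperbola, center (2, -10), transverse axis horizontal; a² = 225, b² = 64.
c² = a² + b² = 225 + 64 = 289, so c = 17.
Foci lie on the horizontal axis through the center: (h ± c, k).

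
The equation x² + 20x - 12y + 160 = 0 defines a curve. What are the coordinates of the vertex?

Only x is squared. Complete the square in x: (x + 10)² = 12(y - 5).
Vertex (-10, 5); 4p = 12 so p = 3. Opens up.

(-10, 5)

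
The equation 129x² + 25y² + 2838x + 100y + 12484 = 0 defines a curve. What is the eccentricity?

e = 2√3354/129

Collect terms: 129(x² + 22x) + 25(y² + 4y) = -12484
Complete the square in x and y: 129(x + 11)² + 25(y + 2)² = -12484 + 15609 + 100 = 3225
Dividing both sides by 3225: (x + 11)²/25 + (y + 2)²/129 = 1
Ellipse, center (-11, -2), major axis vertical; a² = 129, b² = 25.
c² = a² - b² = 104, so c = 2√26.
e = c/a = 2√26/√129 = 2√3354/129.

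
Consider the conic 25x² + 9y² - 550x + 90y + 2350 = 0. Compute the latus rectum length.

36/5

Group the x- and y-terms: 25(x² - 22x) + 9(y² + 10y) = -2350
Complete the square in x and y: 25(x - 11)² + 9(y + 5)² = -2350 + 3025 + 225 = 900
Divide by 900: (x - 11)²/36 + (y + 5)²/100 = 1
Ellipse, center (11, -5), major axis vertical; a² = 100, b² = 36.
Latus rectum length = 2b²/a = 2·36/10 = 36/5.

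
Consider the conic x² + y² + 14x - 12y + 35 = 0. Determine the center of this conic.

Group: (x² + 14x) + (y² - 12y) = -35
Complete the square: (x + 7)² + (y - 6)² = -35 + 49 + 36 = 50
So (x + 7)² + (y - 6)² = 50.
Circle centered at (-7, 6) with r² = 50.

(-7, 6)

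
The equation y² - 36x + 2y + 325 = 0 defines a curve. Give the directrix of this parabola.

Only y is squared. Complete the square in y: (y + 1)² = 36(x - 9).
Vertex (9, -1); 4p = 36 so p = 9. Opens right.
Directrix is the vertical line x = h − p = 9 − (9) = 0.

x = 0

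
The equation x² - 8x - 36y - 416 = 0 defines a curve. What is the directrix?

Only x is squared. Complete the square in x: (x - 4)² = 36(y + 12).
Vertex (4, -12); 4p = 36 so p = 9. Opens up.
Directrix is the horizontal line y = k − p = -12 − (9) = -21.

y = -21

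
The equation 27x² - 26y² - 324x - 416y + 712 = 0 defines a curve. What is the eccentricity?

e = √159/9

Group the x- and y-terms: 27(x² - 12x) -26(y² + 16y) = -712
Complete the square: 27(x - 6)² -26(y + 8)² = -712 + 972 - 1664 = -1404
Divide through by -1404 to get (y + 8)²/54 - (x - 6)²/52 = 1.
Hyperbola, center (6, -8), transverse axis vertical; a² = 54, b² = 52.
c² = a² + b² = 106, so c = √106.
e = c/a = √106/3√6 = √159/9.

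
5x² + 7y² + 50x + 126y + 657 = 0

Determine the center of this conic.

Collect terms: 5(x² + 10x) + 7(y² + 18y) = -657
Complete the square: 5(x + 5)² + 7(y + 9)² = -657 + 125 + 567 = 35
Divide through by 35 to get (x + 5)²/7 + (y + 9)²/5 = 1.
Ellipse with center (-5, -9).

(-5, -9)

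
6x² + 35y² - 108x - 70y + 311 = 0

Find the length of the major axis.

2√35

Group the x- and y-terms: 6(x² - 18x) + 35(y² - 2y) = -311
Completing the square gives 6(x - 9)² + 35(y - 1)² = -311 + 486 + 35 = 210.
Divide through by 210 to get (x - 9)²/35 + (y - 1)²/6 = 1.
Ellipse, center (9, 1), major axis horizontal; a² = 35, b² = 6.
a² = 35 so a = √35; the major axis has length 2a = 2√35.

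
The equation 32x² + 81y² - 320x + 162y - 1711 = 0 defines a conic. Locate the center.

Collect terms: 32(x² - 10x) + 81(y² + 2y) = 1711
Completing the square gives 32(x - 5)² + 81(y + 1)² = 1711 + 800 + 81 = 2592.
Dividing both sides by 2592: (x - 5)²/81 + (y + 1)²/32 = 1
Ellipse with center (5, -1).

(5, -1)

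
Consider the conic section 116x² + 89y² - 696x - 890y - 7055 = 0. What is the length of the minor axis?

2√89

Group: 116(x² - 6x) + 89(y² - 10y) = 7055
Complete the square in x and y: 116(x - 3)² + 89(y - 5)² = 7055 + 1044 + 2225 = 10324
Divide by 10324: (x - 3)²/89 + (y - 5)²/116 = 1
Ellipse, center (3, 5), major axis vertical; a² = 116, b² = 89.
b² = 89 so b = √89; the minor axis has length 2b = 2√89.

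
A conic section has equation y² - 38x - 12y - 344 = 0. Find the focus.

(-1/2, 6)

Only y is squared. Complete the square in y: (y - 6)² = 38(x + 10).
Vertex (-10, 6); 4p = 38 so p = 19/2. Opens right.
Focus is p units from the vertex along the axis: (h + p, k).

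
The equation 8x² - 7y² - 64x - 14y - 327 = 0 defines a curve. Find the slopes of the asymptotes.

2√14/7 and -2√14/7

Collect terms: 8(x² - 8x) -7(y² + 2y) = 327
Complete the square: 8(x - 4)² -7(y + 1)² = 327 + 128 - 7 = 448
Dividing both sides by 448: (x - 4)²/56 - (y + 1)²/64 = 1
Hyperbola, center (4, -1), transverse axis horizontal; a² = 56, b² = 64.
For a horizontal hyperbola the asymptotes have slope ±b/a.
Here that is ±8/2√14 = ±2√14/7.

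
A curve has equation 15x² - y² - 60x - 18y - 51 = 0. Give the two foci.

(2 - 4√2, -9) and (2 + 4√2, -9)

Collect terms: 15(x² - 4x) -(y² + 18y) = 51
Completing the square gives 15(x - 2)² -(y + 9)² = 51 + 60 - 81 = 30.
Dividing both sides by 30: (x - 2)²/2 - (y + 9)²/30 = 1
Hyperbola, center (2, -9), transverse axis horizontal; a² = 2, b² = 30.
c² = a² + b² = 2 + 30 = 32, so c = 4√2.
Foci lie on the horizontal axis through the center: (h ± c, k).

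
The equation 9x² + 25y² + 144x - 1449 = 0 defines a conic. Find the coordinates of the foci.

9(x² + 16x) + 25y² = 1449
Completing the square gives 9(x + 8)² + 25y² = 1449 + 576 + 0 = 2025.
Dividing both sides by 2025: (x + 8)²/225 + y²/81 = 1
Ellipse, center (-8, 0), major axis horizontal; a² = 225, b² = 81.
c² = a² - b² = 225 - 81 = 144, so c = 12.
Foci lie on the horizontal axis through the center: (h ± c, k).

(-20, 0) and (4, 0)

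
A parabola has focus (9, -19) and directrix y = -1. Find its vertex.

The vertex is the midpoint between the focus and the directrix along the axis of symmetry.
Axis is vertical (directrix is horizontal). Vertex y-coordinate = (-19 + (-1))/2 = -10; x-coordinate = 9.

(9, -10)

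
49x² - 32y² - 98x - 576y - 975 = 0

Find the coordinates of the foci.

Collect terms: 49(x² - 2x) -32(y² + 18y) = 975
Complete the square: 49(x - 1)² -32(y + 9)² = 975 + 49 - 2592 = -1568
Divide by -1568: (y + 9)²/49 - (x - 1)²/32 = 1
Hyperbola, center (1, -9), transverse axis vertical; a² = 49, b² = 32.
c² = a² + b² = 49 + 32 = 81, so c = 9.
Foci lie on the vertical axis through the center: (h, k ± c).

(1, -18) and (1, 0)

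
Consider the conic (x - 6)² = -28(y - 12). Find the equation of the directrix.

Vertex (6, 12); 4p = -28 so p = -7. Opens down.
Directrix is the horizontal line y = k − p = 12 − (-7) = 19.

y = 19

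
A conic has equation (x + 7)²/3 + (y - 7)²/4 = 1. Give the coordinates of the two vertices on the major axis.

Center (-7, 7). The larger denominator 4 sits under the y-term, so the major axis is vertical; a² = 4, b² = 3.
a = 2. Vertices at (h, k ± a).

(-7, 5) and (-7, 9)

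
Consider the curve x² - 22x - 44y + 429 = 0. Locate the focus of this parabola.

(11, 18)

Only x is squared. Complete the square in x: (x - 11)² = 44(y - 7).
Vertex (11, 7); 4p = 44 so p = 11. Opens up.
Focus is p units from the vertex along the axis: (h, k + p).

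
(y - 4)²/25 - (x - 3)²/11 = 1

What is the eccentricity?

e = 6/5

Center (3, 4). The positive term is the y-term, so the transverse axis is vertical; a² = 25, b² = 11.
c² = a² + b² = 36, so c = 6.
e = c/a = 6/5.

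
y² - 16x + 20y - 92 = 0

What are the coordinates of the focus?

Only y is squared. Complete the square in y: (y + 10)² = 16(x + 12).
Vertex (-12, -10); 4p = 16 so p = 4. Opens right.
Focus is p units from the vertex along the axis: (h + p, k).

(-8, -10)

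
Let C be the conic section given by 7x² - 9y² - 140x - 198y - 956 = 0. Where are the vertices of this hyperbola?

Group the x- and y-terms: 7(x² - 20x) -9(y² + 22y) = 956
Complete the square in x and y: 7(x - 10)² -9(y + 11)² = 956 + 700 - 1089 = 567
Dividing both sides by 567: (x - 10)²/81 - (y + 11)²/63 = 1
Hyperbola, center (10, -11), transverse axis horizontal; a² = 81, b² = 63.
a = 9. Vertices at (h ± a, k).

(1, -11) and (19, -11)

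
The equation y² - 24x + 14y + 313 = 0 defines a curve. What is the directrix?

Only y is squared. Complete the square in y: (y + 7)² = 24(x - 11).
Vertex (11, -7); 4p = 24 so p = 6. Opens right.
Directrix is the vertical line x = h − p = 11 − (6) = 5.

x = 5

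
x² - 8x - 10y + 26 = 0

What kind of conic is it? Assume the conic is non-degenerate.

parabola

No xy term. Coefficients of x² and y² are A = 1, C = 0.
Exactly one squared variable ⇒ parabola.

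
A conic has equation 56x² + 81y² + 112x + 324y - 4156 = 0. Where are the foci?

(-6, -2) and (4, -2)

Group: 56(x² + 2x) + 81(y² + 4y) = 4156
Complete the square: 56(x + 1)² + 81(y + 2)² = 4156 + 56 + 324 = 4536
Divide through by 4536 to get (x + 1)²/81 + (y + 2)²/56 = 1.
Ellipse, center (-1, -2), major axis horizontal; a² = 81, b² = 56.
c² = a² - b² = 81 - 56 = 25, so c = 5.
Foci lie on the horizontal axis through the center: (h ± c, k).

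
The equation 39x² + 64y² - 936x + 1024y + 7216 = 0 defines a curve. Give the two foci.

(7, -8) and (17, -8)

39(x² - 24x) + 64(y² + 16y) = -7216
39(x - 12)² + 64(y + 8)² = -7216 + 5616 + 4096 = 2496
Dividing both sides by 2496: (x - 12)²/64 + (y + 8)²/39 = 1
Ellipse, center (12, -8), major axis horizontal; a² = 64, b² = 39.
c² = a² - b² = 64 - 39 = 25, so c = 5.
Foci lie on the horizontal axis through the center: (h ± c, k).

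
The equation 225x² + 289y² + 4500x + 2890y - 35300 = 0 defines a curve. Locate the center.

(-10, -5)

Rearranging, 225(x² + 20x) + 289(y² + 10y) = 35300.
Complete the square: 225(x + 10)² + 289(y + 5)² = 35300 + 22500 + 7225 = 65025
Divide through by 65025 to get (x + 10)²/289 + (y + 5)²/225 = 1.
Ellipse with center (-10, -5).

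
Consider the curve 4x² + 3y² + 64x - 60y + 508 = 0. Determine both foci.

Rearranging, 4(x² + 16x) + 3(y² - 20y) = -508.
Complete the square: 4(x + 8)² + 3(y - 10)² = -508 + 256 + 300 = 48
Divide by 48: (x + 8)²/12 + (y - 10)²/16 = 1
Ellipse, center (-8, 10), major axis vertical; a² = 16, b² = 12.
c² = a² - b² = 16 - 12 = 4, so c = 2.
Foci lie on the vertical axis through the center: (h, k ± c).

(-8, 8) and (-8, 12)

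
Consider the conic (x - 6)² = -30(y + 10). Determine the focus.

(6, -35/2)

Vertex (6, -10); 4p = -30 so p = -15/2. Opens down.
Focus is p units from the vertex along the axis: (h, k + p).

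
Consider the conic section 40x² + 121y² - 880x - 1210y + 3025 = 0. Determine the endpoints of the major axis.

Collect terms: 40(x² - 22x) + 121(y² - 10y) = -3025
Complete the square in x and y: 40(x - 11)² + 121(y - 5)² = -3025 + 4840 + 3025 = 4840
Dividing both sides by 4840: (x - 11)²/121 + (y - 5)²/40 = 1
Ellipse, center (11, 5), major axis horizontal; a² = 121, b² = 40.
a = 11. Vertices at (h ± a, k).

(0, 5) and (22, 5)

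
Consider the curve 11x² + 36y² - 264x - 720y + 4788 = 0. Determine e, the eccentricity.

Group the x- and y-terms: 11(x² - 24x) + 36(y² - 20y) = -4788
Complete the square: 11(x - 12)² + 36(y - 10)² = -4788 + 1584 + 3600 = 396
Dividing both sides by 396: (x - 12)²/36 + (y - 10)²/11 = 1
Ellipse, center (12, 10), major axis horizontal; a² = 36, b² = 11.
c² = a² - b² = 25, so c = 5.
e = c/a = 5/6.

e = 5/6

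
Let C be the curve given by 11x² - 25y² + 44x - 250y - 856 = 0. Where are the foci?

11(x² + 4x) -25(y² + 10y) = 856
Complete the square in x and y: 11(x + 2)² -25(y + 5)² = 856 + 44 - 625 = 275
Dividing both sides by 275: (x + 2)²/25 - (y + 5)²/11 = 1
Hyperbola, center (-2, -5), transverse axis horizontal; a² = 25, b² = 11.
c² = a² + b² = 25 + 11 = 36, so c = 6.
Foci lie on the horizontal axis through the center: (h ± c, k).

(-8, -5) and (4, -5)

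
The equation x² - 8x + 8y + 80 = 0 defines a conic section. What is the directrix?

y = -6

Only x is squared. Complete the square in x: (x - 4)² = -8(y + 8).
Vertex (4, -8); 4p = -8 so p = -2. Opens down.
Directrix is the horizontal line y = k − p = -8 − (-2) = -6.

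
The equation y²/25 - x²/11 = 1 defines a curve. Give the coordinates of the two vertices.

(0, -5) and (0, 5)

Center (0, 0). The positive term is the y-term, so the transverse axis is vertical; a² = 25, b² = 11.
a = 5. Vertices at (h, k ± a).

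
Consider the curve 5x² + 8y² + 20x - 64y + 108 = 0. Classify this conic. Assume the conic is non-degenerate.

ellipse

No xy term. Coefficients of x² and y² are A = 5, C = 8.
A and C have the same sign but A ≠ C ⇒ ellipse.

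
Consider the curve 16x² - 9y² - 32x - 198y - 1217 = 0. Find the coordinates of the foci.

Group the x- and y-terms: 16(x² - 2x) -9(y² + 22y) = 1217
16(x - 1)² -9(y + 11)² = 1217 + 16 - 1089 = 144
Divide through by 144 to get (x - 1)²/9 - (y + 11)²/16 = 1.
Hyperbola, center (1, -11), transverse axis horizontal; a² = 9, b² = 16.
c² = a² + b² = 9 + 16 = 25, so c = 5.
Foci lie on the horizontal axis through the center: (h ± c, k).

(-4, -11) and (6, -11)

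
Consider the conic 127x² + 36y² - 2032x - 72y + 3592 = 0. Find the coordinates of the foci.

Group: 127(x² - 16x) + 36(y² - 2y) = -3592
Completing the square gives 127(x - 8)² + 36(y - 1)² = -3592 + 8128 + 36 = 4572.
Dividing both sides by 4572: (x - 8)²/36 + (y - 1)²/127 = 1
Ellipse, center (8, 1), major axis vertical; a² = 127, b² = 36.
c² = a² - b² = 127 - 36 = 91, so c = √91.
Foci lie on the vertical axis through the center: (h, k ± c).

(8, 1 - √91) and (8, 1 + √91)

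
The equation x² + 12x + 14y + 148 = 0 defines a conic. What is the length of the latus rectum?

Only x is squared. Complete the square in x: (x + 6)² = -14(y + 8).
Vertex (-6, -8); 4p = -14 so p = -7/2. Opens down.
Latus rectum length = |4p| = 14.

14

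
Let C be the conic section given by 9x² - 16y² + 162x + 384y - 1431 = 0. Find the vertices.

Group the x- and y-terms: 9(x² + 18x) -16(y² - 24y) = 1431
Complete the square: 9(x + 9)² -16(y - 12)² = 1431 + 729 - 2304 = -144
Divide by -144: (y - 12)²/9 - (x + 9)²/16 = 1
Hyperbola, center (-9, 12), transverse axis vertical; a² = 9, b² = 16.
a = 3. Vertices at (h, k ± a).

(-9, 9) and (-9, 15)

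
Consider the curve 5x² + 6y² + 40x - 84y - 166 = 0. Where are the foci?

(-4 - 3√2, 7) and (-4 + 3√2, 7)

Group: 5(x² + 8x) + 6(y² - 14y) = 166
Completing the square gives 5(x + 4)² + 6(y - 7)² = 166 + 80 + 294 = 540.
Divide by 540: (x + 4)²/108 + (y - 7)²/90 = 1
Ellipse, center (-4, 7), major axis horizontal; a² = 108, b² = 90.
c² = a² - b² = 108 - 90 = 18, so c = 3√2.
Foci lie on the horizontal axis through the center: (h ± c, k).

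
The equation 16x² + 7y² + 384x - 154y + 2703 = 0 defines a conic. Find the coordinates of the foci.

(-12, 5) and (-12, 17)

Rearranging, 16(x² + 24x) + 7(y² - 22y) = -2703.
16(x + 12)² + 7(y - 11)² = -2703 + 2304 + 847 = 448
Divide by 448: (x + 12)²/28 + (y - 11)²/64 = 1
Ellipse, center (-12, 11), major axis vertical; a² = 64, b² = 28.
c² = a² - b² = 64 - 28 = 36, so c = 6.
Foci lie on the vertical axis through the center: (h, k ± c).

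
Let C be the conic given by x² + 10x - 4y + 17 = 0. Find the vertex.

(-5, -2)

Only x is squared. Complete the square in x: (x + 5)² = 4(y + 2).
Vertex (-5, -2); 4p = 4 so p = 1. Opens up.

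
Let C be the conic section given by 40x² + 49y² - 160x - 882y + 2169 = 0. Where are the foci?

(-1, 9) and (5, 9)

Collect terms: 40(x² - 4x) + 49(y² - 18y) = -2169
Completing the square gives 40(x - 2)² + 49(y - 9)² = -2169 + 160 + 3969 = 1960.
Divide by 1960: (x - 2)²/49 + (y - 9)²/40 = 1
Ellipse, center (2, 9), major axis horizontal; a² = 49, b² = 40.
c² = a² - b² = 49 - 40 = 9, so c = 3.
Foci lie on the horizontal axis through the center: (h ± c, k).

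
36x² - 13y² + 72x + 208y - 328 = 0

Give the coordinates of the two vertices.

(-1, 2) and (-1, 14)

Group: 36(x² + 2x) -13(y² - 16y) = 328
Completing the square gives 36(x + 1)² -13(y - 8)² = 328 + 36 - 832 = -468.
Divide through by -468 to get (y - 8)²/36 - (x + 1)²/13 = 1.
Hyperbola, center (-1, 8), transverse axis vertical; a² = 36, b² = 13.
a = 6. Vertices at (h, k ± a).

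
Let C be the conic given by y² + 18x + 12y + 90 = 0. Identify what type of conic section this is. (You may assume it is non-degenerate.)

parabola

No xy term. Coefficients of x² and y² are A = 0, C = 1.
Exactly one squared variable ⇒ parabola.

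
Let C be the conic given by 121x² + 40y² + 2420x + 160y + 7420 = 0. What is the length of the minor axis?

Group the x- and y-terms: 121(x² + 20x) + 40(y² + 4y) = -7420
121(x + 10)² + 40(y + 2)² = -7420 + 12100 + 160 = 4840
Dividing both sides by 4840: (x + 10)²/40 + (y + 2)²/121 = 1
Ellipse, center (-10, -2), major axis vertical; a² = 121, b² = 40.
b² = 40 so b = 2√10; the minor axis has length 2b = 4√10.

4√10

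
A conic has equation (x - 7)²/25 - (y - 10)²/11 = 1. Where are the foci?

Center (7, 10). The positive term is the x-term, so the transverse axis is horizontal; a² = 25, b² = 11.
c² = a² + b² = 25 + 11 = 36, so c = 6.
Foci lie on the horizontal axis through the center: (h ± c, k).

(1, 10) and (13, 10)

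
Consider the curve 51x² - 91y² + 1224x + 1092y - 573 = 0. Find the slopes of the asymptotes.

√4641/91 and -√4641/91

Group: 51(x² + 24x) -91(y² - 12y) = 573
Complete the square: 51(x + 12)² -91(y - 6)² = 573 + 7344 - 3276 = 4641
Divide by 4641: (x + 12)²/91 - (y - 6)²/51 = 1
Hyperbola, center (-12, 6), transverse axis horizontal; a² = 91, b² = 51.
For a horizontal hyperbola the asymptotes have slope ±b/a.
Here that is ±√51/√91 = ±√4641/91.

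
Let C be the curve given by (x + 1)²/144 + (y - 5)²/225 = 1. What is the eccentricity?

e = 3/5

Center (-1, 5). The larger denominator 225 sits under the y-term, so the major axis is vertical; a² = 225, b² = 144.
c² = a² - b² = 81, so c = 9.
e = c/a = 9/15 = 3/5.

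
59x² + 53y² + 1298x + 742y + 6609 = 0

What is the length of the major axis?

2√59

59(x² + 22x) + 53(y² + 14y) = -6609
Completing the square gives 59(x + 11)² + 53(y + 7)² = -6609 + 7139 + 2597 = 3127.
Dividing both sides by 3127: (x + 11)²/53 + (y + 7)²/59 = 1
Ellipse, center (-11, -7), major axis vertical; a² = 59, b² = 53.
a² = 59 so a = √59; the major axis has length 2a = 2√59.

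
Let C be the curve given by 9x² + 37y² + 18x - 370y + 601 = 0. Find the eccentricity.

Group: 9(x² + 2x) + 37(y² - 10y) = -601
Completing the square gives 9(x + 1)² + 37(y - 5)² = -601 + 9 + 925 = 333.
Divide by 333: (x + 1)²/37 + (y - 5)²/9 = 1
Ellipse, center (-1, 5), major axis horizontal; a² = 37, b² = 9.
c² = a² - b² = 28, so c = 2√7.
e = c/a = 2√7/√37 = 2√259/37.

e = 2√259/37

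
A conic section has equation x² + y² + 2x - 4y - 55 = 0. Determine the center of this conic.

(-1, 2)

Rearranging, (x² + 2x) + (y² - 4y) = 55.
Complete the square: (x + 1)² + (y - 2)² = 55 + 1 + 4 = 60
So (x + 1)² + (y - 2)² = 60.
Circle centered at (-1, 2) with r² = 60.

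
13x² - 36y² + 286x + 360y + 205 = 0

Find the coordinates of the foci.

(-18, 5) and (-4, 5)

Rearranging, 13(x² + 22x) -36(y² - 10y) = -205.
Complete the square in x and y: 13(x + 11)² -36(y - 5)² = -205 + 1573 - 900 = 468
Divide by 468: (x + 11)²/36 - (y - 5)²/13 = 1
Hyperbola, center (-11, 5), transverse axis horizontal; a² = 36, b² = 13.
c² = a² + b² = 36 + 13 = 49, so c = 7.
Foci lie on the horizontal axis through the center: (h ± c, k).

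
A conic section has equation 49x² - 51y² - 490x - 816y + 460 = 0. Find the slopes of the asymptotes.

7√51/51 and -7√51/51

Group: 49(x² - 10x) -51(y² + 16y) = -460
49(x - 5)² -51(y + 8)² = -460 + 1225 - 3264 = -2499
Dividing both sides by -2499: (y + 8)²/49 - (x - 5)²/51 = 1
Hyperbola, center (5, -8), transverse axis vertical; a² = 49, b² = 51.
For a vertical hyperbola the asymptotes have slope ±a/b.
Here that is ±7/√51 = ±7√51/51.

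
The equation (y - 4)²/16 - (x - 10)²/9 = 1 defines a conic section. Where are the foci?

Center (10, 4). The positive term is the y-term, so the transverse axis is vertical; a² = 16, b² = 9.
c² = a² + b² = 16 + 9 = 25, so c = 5.
Foci lie on the vertical axis through the center: (h, k ± c).

(10, -1) and (10, 9)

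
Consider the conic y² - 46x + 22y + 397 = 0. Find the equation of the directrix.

Only y is squared. Complete the square in y: (y + 11)² = 46(x - 6).
Vertex (6, -11); 4p = 46 so p = 23/2. Opens right.
Directrix is the vertical line x = h − p = 6 − (23/2) = -11/2.

x = -11/2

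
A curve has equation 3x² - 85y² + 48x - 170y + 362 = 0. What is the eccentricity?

e = 2√66/3

3(x² + 16x) -85(y² + 2y) = -362
Complete the square in x and y: 3(x + 8)² -85(y + 1)² = -362 + 192 - 85 = -255
Divide through by -255 to get (y + 1)²/3 - (x + 8)²/85 = 1.
Hyperbola, center (-8, -1), transverse axis vertical; a² = 3, b² = 85.
c² = a² + b² = 88, so c = 2√22.
e = c/a = 2√22/√3 = 2√66/3.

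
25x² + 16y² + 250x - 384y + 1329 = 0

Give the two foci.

(-5, 6) and (-5, 18)

Rearranging, 25(x² + 10x) + 16(y² - 24y) = -1329.
Complete the square in x and y: 25(x + 5)² + 16(y - 12)² = -1329 + 625 + 2304 = 1600
Divide through by 1600 to get (x + 5)²/64 + (y - 12)²/100 = 1.
Ellipse, center (-5, 12), major axis vertical; a² = 100, b² = 64.
c² = a² - b² = 100 - 64 = 36, so c = 6.
Foci lie on the vertical axis through the center: (h, k ± c).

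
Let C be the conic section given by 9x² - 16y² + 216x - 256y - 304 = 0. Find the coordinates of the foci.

Rearranging, 9(x² + 24x) -16(y² + 16y) = 304.
9(x + 12)² -16(y + 8)² = 304 + 1296 - 1024 = 576
Dividing both sides by 576: (x + 12)²/64 - (y + 8)²/36 = 1
Hyperbola, center (-12, -8), transverse axis horizontal; a² = 64, b² = 36.
c² = a² + b² = 64 + 36 = 100, so c = 10.
Foci lie on the horizontal axis through the center: (h ± c, k).

(-22, -8) and (-2, -8)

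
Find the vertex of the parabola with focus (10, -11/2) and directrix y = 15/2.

The vertex is the midpoint between the focus and the directrix along the axis of symmetry.
Axis is vertical (directrix is horizontal). Vertex y-coordinate = (-11/2 + 15/2)/2 = 1; x-coordinate = 10.

(10, 1)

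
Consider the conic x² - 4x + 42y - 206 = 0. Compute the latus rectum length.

42

Only x is squared. Complete the square in x: (x - 2)² = -42(y - 5).
Vertex (2, 5); 4p = -42 so p = -21/2. Opens down.
Latus rectum length = |4p| = 42.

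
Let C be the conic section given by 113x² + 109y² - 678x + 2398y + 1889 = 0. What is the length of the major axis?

Group: 113(x² - 6x) + 109(y² + 22y) = -1889
Complete the square: 113(x - 3)² + 109(y + 11)² = -1889 + 1017 + 13189 = 12317
Divide through by 12317 to get (x - 3)²/109 + (y + 11)²/113 = 1.
Ellipse, center (3, -11), major axis vertical; a² = 113, b² = 109.
a² = 113 so a = √113; the major axis has length 2a = 2√113.

2√113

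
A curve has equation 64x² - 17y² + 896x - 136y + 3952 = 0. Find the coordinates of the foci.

(-7, -13) and (-7, 5)

Group: 64(x² + 14x) -17(y² + 8y) = -3952
Complete the square: 64(x + 7)² -17(y + 4)² = -3952 + 3136 - 272 = -1088
Dividing both sides by -1088: (y + 4)²/64 - (x + 7)²/17 = 1
Hyperbola, center (-7, -4), transverse axis vertical; a² = 64, b² = 17.
c² = a² + b² = 64 + 17 = 81, so c = 9.
Foci lie on the vertical axis through the center: (h, k ± c).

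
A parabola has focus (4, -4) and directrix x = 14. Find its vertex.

The vertex is the midpoint between the focus and the directrix along the axis of symmetry.
Axis is horizontal (directrix is vertical). Vertex x-coordinate = (4 + 14)/2 = 9; y-coordinate = -4.

(9, -4)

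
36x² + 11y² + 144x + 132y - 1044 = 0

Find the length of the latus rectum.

Group the x- and y-terms: 36(x² + 4x) + 11(y² + 12y) = 1044
Complete the square: 36(x + 2)² + 11(y + 6)² = 1044 + 144 + 396 = 1584
Dividing both sides by 1584: (x + 2)²/44 + (y + 6)²/144 = 1
Ellipse, center (-2, -6), major axis vertical; a² = 144, b² = 44.
Latus rectum length = 2b²/a = 2·44/12 = 22/3.

22/3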